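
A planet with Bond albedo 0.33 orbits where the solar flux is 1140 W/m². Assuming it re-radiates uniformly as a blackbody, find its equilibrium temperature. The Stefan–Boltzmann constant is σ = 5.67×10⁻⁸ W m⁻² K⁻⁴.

T ≈ 241 K

Power absorbed = (1−a)S·πR²; power emitted = 4πR²σT⁴. Equating and cancelling πR²:
T = ((1−a)S / 4σ)^(1/4) = (764 / (4 × 5.67×10⁻⁸))^(1/4) = (3.37×10^9)^(1/4).
T = 241 K.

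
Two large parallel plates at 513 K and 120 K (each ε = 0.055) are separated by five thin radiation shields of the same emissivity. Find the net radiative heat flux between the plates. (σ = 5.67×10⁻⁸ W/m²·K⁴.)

q ≈ 18.5 W/m²

Each of the 6 gaps contributes resistance (2/ε − 1) = 2/0.055 − 1 = 35.36; total = 212.2.
q = σ(T₁⁴ − T₂⁴) / 212.2 = 5.67×10⁻⁸ × 6.91×10^10 / 212.2 = 18.5 W/m².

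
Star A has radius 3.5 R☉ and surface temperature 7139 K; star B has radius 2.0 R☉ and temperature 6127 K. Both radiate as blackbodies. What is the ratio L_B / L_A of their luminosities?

L = 4πR²σT⁴ ∝ R²T⁴, so L_B/L_A = (2.0/3.5)² × (6127/7139)⁴ = 0.327 × 0.543 = 0.177.

L_B/L_A ≈ 0.177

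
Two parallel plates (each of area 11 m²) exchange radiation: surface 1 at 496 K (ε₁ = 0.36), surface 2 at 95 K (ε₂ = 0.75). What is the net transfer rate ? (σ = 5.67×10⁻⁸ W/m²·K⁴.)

For two large parallel gray plates, q = σ(T₁⁴ − T₂⁴) / (1/ε₁ + 1/ε₂ − 1).
1/ε₁ + 1/ε₂ − 1 = 1/0.36 + 1/0.75 − 1 = 3.111.
T₁⁴ − T₂⁴ = 6.05×10^10 − 8.15×10^7 = 6.04×10^10 K⁴.
q = 5.67×10⁻⁸ × 6.04×10^10 / 3.111 = 1100 W/m².
Q = q·A = 1100 × 11 = 12100 W.

Q ≈ 12100 W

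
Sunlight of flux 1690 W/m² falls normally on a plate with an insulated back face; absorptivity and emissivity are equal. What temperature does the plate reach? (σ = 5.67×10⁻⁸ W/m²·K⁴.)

T ≈ 416 K

Absorbed flux αS = emitted flux εσT⁴ (one radiating face); with α = ε, T = (S/σ)^(1/4).
T = (1690 / 5.67×10⁻⁸)^(1/4) = (2.98×10^10)^(1/4).
T = 416 K.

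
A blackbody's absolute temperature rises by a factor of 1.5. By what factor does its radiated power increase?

P ∝ T⁴, so the power scales as (1.5)⁴ = 5.06.

factor ≈ 5.06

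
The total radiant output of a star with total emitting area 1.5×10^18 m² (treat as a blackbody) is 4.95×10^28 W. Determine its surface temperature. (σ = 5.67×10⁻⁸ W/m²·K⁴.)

From P = σAT⁴, T = (P / σA)^(1/4) = (4.95×10^28 / (5.67×10⁻⁸ × 1.50×10^18))^(1/4).
T = (5.82×10^17)^(1/4) = 27600 K.

T ≈ 27600 K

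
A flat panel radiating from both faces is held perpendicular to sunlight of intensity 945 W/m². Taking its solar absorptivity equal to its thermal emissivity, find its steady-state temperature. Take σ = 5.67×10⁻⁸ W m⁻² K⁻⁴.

Absorbed flux αS = emitted flux 2εσT⁴ per unit area; with α = ε this gives T = (S/2σ)^(1/4).
T = (945 / (2 × 5.67×10⁻⁸))^(1/4) = (8.33×10^9)^(1/4).
T = 302 K.

T ≈ 302 K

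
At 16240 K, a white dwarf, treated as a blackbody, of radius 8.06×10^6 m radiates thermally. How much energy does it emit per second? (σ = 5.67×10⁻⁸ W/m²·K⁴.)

A = 4πr² = 4π × (8.06×10^6)² = 8.16×10^14 m².
P = σAT⁴ = 5.67×10⁻⁸ × 8.16×10^14 × (16240)⁴ = 5.67×10⁻⁸ × 8.16×10^14 × 6.96×10^16.
P = 3.22×10^24 W.

P ≈ 3.22×10^24 W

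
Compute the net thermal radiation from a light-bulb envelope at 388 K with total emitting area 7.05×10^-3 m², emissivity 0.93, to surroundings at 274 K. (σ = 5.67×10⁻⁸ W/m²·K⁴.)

Q = εσA(T⁴ − T_s⁴). T⁴ − T_s⁴ = (388)⁴ − (274)⁴ = 2.27×10^10 − 5.64×10^9 = 1.70×10^10 K⁴.
Q = 0.93 × 5.67×10⁻⁸ × 7.05×10^-3 × 1.70×10^10 = 6.33 W.

Q ≈ 6.33 W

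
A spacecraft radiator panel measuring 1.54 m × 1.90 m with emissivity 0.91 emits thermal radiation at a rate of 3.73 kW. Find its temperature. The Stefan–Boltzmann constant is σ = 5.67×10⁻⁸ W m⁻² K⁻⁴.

T ≈ 396 K

A = 1.54 × 1.90 = 2.93 m².
From P = εσAT⁴, T = (P / εσA)^(1/4) = (3730 / (0.91 × 5.67×10⁻⁸ × 2.93))^(1/4).
T = (2.47×10^10)^(1/4) = 396 K.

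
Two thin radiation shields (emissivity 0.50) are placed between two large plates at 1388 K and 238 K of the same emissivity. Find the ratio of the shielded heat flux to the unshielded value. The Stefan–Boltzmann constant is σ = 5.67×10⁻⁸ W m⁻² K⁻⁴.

With N identical shields there are N+1 = 3 gaps in series, each with the same radiative resistance, so the flux falls to 1/(N+1) of its unshielded value.

ratio ≈ 0.333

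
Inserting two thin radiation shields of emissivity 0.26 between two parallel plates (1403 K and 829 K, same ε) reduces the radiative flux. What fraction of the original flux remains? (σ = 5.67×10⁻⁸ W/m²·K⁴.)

ratio ≈ 0.333

With N identical shields there are N+1 = 3 gaps in series, each with the same radiative resistance, so the flux falls to 1/(N+1) of its unshielded value.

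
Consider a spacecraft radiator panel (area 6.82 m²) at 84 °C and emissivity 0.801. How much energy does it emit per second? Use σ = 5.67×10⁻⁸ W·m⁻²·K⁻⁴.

P ≈ 5030 W

84 °C = 357 K.
P = εσAT⁴ = 0.801 × 5.67×10⁻⁸ × 6.82 × (357)⁴ = 0.801 × 5.67×10⁻⁸ × 6.82 × 1.62×10^10.
P = 5030 W.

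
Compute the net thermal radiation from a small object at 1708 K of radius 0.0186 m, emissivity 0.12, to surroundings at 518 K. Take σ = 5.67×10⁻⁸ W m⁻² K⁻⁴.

A = 4πr² = 4π × (0.0186)² = 4.35×10^-3 m².
Q = εσA(T⁴ − T_s⁴). T⁴ − T_s⁴ = (1708)⁴ − (518)⁴ = 8.51×10^12 − 7.20×10^10 = 8.44×10^12 K⁴.
Q = 0.12 × 5.67×10⁻⁸ × 4.35×10^-3 × 8.44×10^12 = 250 W.

Q ≈ 250 W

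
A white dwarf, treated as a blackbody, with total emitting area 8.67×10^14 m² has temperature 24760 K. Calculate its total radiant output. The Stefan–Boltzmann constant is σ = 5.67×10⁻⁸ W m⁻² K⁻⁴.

P ≈ 1.85×10^25 W

P = σAT⁴ = 5.67×10⁻⁸ × 8.67×10^14 × (24760)⁴ = 5.67×10⁻⁸ × 8.67×10^14 × 3.76×10^17.
P = 1.85×10^25 W.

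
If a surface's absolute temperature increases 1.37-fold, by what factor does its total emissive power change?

factor ≈ 3.52

P ∝ T⁴, so the power scales as (1.37)⁴ = 3.52.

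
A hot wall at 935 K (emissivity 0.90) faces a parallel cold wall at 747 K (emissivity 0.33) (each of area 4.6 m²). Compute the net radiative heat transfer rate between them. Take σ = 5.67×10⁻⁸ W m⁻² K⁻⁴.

For two large parallel gray plates, q = σ(T₁⁴ − T₂⁴) / (1/ε₁ + 1/ε₂ − 1).
1/ε₁ + 1/ε₂ − 1 = 1/0.90 + 1/0.33 − 1 = 3.141.
T₁⁴ − T₂⁴ = 7.64×10^11 − 3.11×10^11 = 4.53×10^11 K⁴.
q = 5.67×10⁻⁸ × 4.53×10^11 / 3.141 = 8170 W/m².
Q = q·A = 8170 × 4.6 = 37600 W.

Q ≈ 37600 W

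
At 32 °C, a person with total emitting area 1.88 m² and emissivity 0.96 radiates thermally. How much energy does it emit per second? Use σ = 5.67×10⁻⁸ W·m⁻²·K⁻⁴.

32 °C = 305 K.
Stefan–Boltzmann: P = εσAT⁴ = 0.96 × 5.67×10⁻⁸ × 1.88 × (305)⁴ = 0.96 × 5.67×10⁻⁸ × 1.88 × 8.65×10^9.
P = 886 W.

P ≈ 886 W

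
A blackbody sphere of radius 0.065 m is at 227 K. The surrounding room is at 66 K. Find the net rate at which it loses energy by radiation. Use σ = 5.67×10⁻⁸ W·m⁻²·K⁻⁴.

A = 4πr² = 4π × (0.065)² = 0.0531 m².
Q = σA(T⁴ − T_s⁴). T⁴ − T_s⁴ = (227)⁴ − (66)⁴ = 2.66×10^9 − 1.90×10^7 = 2.64×10^9 K⁴.
Q = 5.67×10⁻⁸ × 0.0531 × 2.64×10^9 = 7.94 W.

Q ≈ 7.94 W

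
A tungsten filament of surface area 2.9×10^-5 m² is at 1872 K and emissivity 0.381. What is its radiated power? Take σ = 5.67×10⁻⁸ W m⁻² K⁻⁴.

P = εσAT⁴ = 0.381 × 5.67×10⁻⁸ × 2.90×10^-5 × (1872)⁴ = 0.381 × 5.67×10⁻⁸ × 2.90×10^-5 × 1.23×10^13.
P = 7.69 W.

P ≈ 7.69 W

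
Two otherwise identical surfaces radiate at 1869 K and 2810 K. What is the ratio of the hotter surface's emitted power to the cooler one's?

P ∝ T⁴, so the ratio is (2810/1869)⁴ = (1.503)⁴ = 5.11.

ratio ≈ 5.11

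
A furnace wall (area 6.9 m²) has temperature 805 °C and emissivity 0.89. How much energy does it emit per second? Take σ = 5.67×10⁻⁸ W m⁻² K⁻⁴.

805 °C = 1078 K.
Stefan–Boltzmann: P = εσAT⁴ = 0.89 × 5.67×10⁻⁸ × 6.90 × (1078)⁴ = 0.89 × 5.67×10⁻⁸ × 6.90 × 1.35×10^12.
P = 4.70×10^5 W.

P ≈ 4.70×10^5 W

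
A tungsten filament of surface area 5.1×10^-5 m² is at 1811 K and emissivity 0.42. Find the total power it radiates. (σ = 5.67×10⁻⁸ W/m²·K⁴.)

P = εσAT⁴ = 0.42 × 5.67×10⁻⁸ × 5.10×10^-5 × (1811)⁴ = 0.42 × 5.67×10⁻⁸ × 5.10×10^-5 × 1.08×10^13.
P = 13.1 W.

P ≈ 13.1 W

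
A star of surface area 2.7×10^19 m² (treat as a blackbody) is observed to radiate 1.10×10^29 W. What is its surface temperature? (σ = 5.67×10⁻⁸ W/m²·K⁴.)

From P = σAT⁴, T = (P / σA)^(1/4) = (1.10×10^29 / (5.67×10⁻⁸ × 2.70×10^19))^(1/4).
T = (7.19×10^16)^(1/4) = 16400 K.

T ≈ 16400 K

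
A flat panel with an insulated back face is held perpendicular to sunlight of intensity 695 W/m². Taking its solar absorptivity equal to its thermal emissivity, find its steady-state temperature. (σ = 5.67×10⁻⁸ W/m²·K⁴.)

Absorbed flux αS = emitted flux εσT⁴ (one radiating face); with α = ε, T = (S/σ)^(1/4).
T = (695 / 5.67×10⁻⁸)^(1/4) = (1.23×10^10)^(1/4).
T = 333 K.

T ≈ 333 K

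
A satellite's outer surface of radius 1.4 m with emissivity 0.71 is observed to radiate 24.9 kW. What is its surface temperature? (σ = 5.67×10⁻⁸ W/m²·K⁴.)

T ≈ 398 K

A = 4πr² = 4π × (1.4)² = 24.6 m².
From P = εσAT⁴, T = (P / εσA)^(1/4) = (24900 / (0.71 × 5.67×10⁻⁸ × 24.6))^(1/4).
T = (2.51×10^10)^(1/4) = 398 K.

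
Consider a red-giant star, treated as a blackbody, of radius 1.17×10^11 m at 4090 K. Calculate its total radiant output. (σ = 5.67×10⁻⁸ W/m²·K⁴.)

A = 4πr² = 4π × (1.17×10^11)² = 1.72×10^23 m².
P = σAT⁴ = 5.67×10⁻⁸ × 1.72×10^23 × (4090)⁴ = 5.67×10⁻⁸ × 1.72×10^23 × 2.80×10^14.
P = 2.73×10^30 W.

P ≈ 2.73×10^30 W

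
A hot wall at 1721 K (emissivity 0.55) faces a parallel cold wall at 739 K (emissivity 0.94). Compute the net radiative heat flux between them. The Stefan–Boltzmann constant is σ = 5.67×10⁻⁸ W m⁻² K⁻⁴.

For two large parallel gray plates, q = σ(T₁⁴ − T₂⁴) / (1/ε₁ + 1/ε₂ − 1).
1/ε₁ + 1/ε₂ − 1 = 1/0.55 + 1/0.94 − 1 = 1.882.
T₁⁴ − T₂⁴ = 8.77×10^12 − 2.98×10^11 = 8.47×10^12 K⁴.
q = 5.67×10⁻⁸ × 8.47×10^12 / 1.882 = 2.55×10^5 W/m².

q ≈ 2.55×10^5 W/m²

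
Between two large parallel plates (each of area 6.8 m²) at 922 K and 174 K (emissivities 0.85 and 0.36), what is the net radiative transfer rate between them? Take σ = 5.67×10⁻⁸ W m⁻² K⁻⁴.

Q ≈ 94200 W

For two large parallel gray plates, q = σ(T₁⁴ − T₂⁴) / (1/ε₁ + 1/ε₂ − 1).
1/ε₁ + 1/ε₂ − 1 = 1/0.85 + 1/0.36 − 1 = 2.954.
T₁⁴ − T₂⁴ = 7.23×10^11 − 9.17×10^8 = 7.22×10^11 K⁴.
q = 5.67×10⁻⁸ × 7.22×10^11 / 2.954 = 13900 W/m².
Q = q·A = 13900 × 6.8 = 94200 W.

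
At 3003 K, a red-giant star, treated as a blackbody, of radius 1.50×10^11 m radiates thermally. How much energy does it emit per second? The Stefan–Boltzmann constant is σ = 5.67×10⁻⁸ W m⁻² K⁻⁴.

P ≈ 1.30×10^30 W

A = 4πr² = 4π × (1.50×10^11)² = 2.83×10^23 m².
P = σAT⁴ = 5.67×10⁻⁸ × 2.83×10^23 × (3003)⁴ = 5.67×10⁻⁸ × 2.83×10^23 × 8.13×10^13.
P = 1.30×10^30 W.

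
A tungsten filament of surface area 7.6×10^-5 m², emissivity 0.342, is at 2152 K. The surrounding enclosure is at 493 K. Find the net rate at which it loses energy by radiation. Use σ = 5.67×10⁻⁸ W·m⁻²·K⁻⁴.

Q = εσA(T⁴ − T_s⁴). T⁴ − T_s⁴ = (2152)⁴ − (493)⁴ = 2.14×10^13 − 5.91×10^10 = 2.14×10^13 K⁴.
Q = 0.342 × 5.67×10⁻⁸ × 7.60×10^-5 × 2.14×10^13 = 31.5 W.

Q ≈ 31.5 W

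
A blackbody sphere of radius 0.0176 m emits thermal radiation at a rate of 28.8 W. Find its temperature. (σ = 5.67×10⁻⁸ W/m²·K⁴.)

T ≈ 601 K

A = 4πr² = 4π × (0.0176)² = 3.89×10^-3 m².
From P = σAT⁴, T = (P / σA)^(1/4) = (28.8 / (5.67×10⁻⁸ × 3.89×10^-3))^(1/4).
T = (1.30×10^11)^(1/4) = 601 K.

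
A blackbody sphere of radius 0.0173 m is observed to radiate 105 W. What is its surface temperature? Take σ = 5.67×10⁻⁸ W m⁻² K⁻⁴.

A = 4πr² = 4π × (0.0173)² = 3.76×10^-3 m².
From P = σAT⁴, T = (P / σA)^(1/4) = (105 / (5.67×10⁻⁸ × 3.76×10^-3))^(1/4).
T = (4.92×10^11)^(1/4) = 838 K.

T ≈ 838 K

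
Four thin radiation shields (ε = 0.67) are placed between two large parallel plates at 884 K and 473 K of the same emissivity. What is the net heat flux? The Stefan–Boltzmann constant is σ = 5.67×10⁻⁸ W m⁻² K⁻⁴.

Each of the 5 gaps contributes resistance (2/ε − 1) = 2/0.67 − 1 = 1.985; total = 9.925.
q = σ(T₁⁴ − T₂⁴) / 9.925 = 5.67×10⁻⁸ × 5.61×10^11 / 9.925 = 3200 W/m².

q ≈ 3200 W/m²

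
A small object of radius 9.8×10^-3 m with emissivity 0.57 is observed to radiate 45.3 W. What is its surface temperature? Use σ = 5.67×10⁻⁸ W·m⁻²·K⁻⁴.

A = 4πr² = 4π × (9.8×10^-3)² = 1.21×10^-3 m².
From P = εσAT⁴, T = (P / εσA)^(1/4) = (45.3 / (0.57 × 5.67×10⁻⁸ × 1.21×10^-3))^(1/4).
T = (1.16×10^12)^(1/4) = 1040 K.

T ≈ 1040 K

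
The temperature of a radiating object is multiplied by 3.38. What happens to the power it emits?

factor ≈ 131

P ∝ T⁴, so the power scales as (3.38)⁴ = 131.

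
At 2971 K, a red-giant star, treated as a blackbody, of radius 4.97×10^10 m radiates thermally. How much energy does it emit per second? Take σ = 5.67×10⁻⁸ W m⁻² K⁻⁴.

A = 4πr² = 4π × (4.97×10^10)² = 3.10×10^22 m².
P = σAT⁴ = 5.67×10⁻⁸ × 3.10×10^22 × (2971)⁴ = 5.67×10⁻⁸ × 3.10×10^22 × 7.79×10^13.
P = 1.37×10^29 W.

P ≈ 1.37×10^29 W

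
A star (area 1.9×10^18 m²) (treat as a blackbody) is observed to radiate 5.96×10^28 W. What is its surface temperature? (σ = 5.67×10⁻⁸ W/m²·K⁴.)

T ≈ 27300 K

From P = σAT⁴, T = (P / σA)^(1/4) = (5.96×10^28 / (5.67×10⁻⁸ × 1.90×10^18))^(1/4).
T = (5.53×10^17)^(1/4) = 27300 K.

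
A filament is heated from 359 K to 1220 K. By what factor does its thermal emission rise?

P ∝ T⁴, so the ratio is (1220/359)⁴ = (3.398)⁴ = 133.

ratio ≈ 133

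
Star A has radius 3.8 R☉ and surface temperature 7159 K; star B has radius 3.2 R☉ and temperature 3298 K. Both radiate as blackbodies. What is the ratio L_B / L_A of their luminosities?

L_B/L_A ≈ 0.0319

L = 4πR²σT⁴ ∝ R²T⁴, so L_B/L_A = (3.2/3.8)² × (3298/7159)⁴ = 0.709 × 0.0450 = 0.0319.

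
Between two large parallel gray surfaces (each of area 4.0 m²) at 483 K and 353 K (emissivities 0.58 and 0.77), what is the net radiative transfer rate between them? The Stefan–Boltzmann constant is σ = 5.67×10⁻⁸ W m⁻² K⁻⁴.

Q ≈ 4360 W

For two large parallel gray plates, q = σ(T₁⁴ − T₂⁴) / (1/ε₁ + 1/ε₂ − 1).
1/ε₁ + 1/ε₂ − 1 = 1/0.58 + 1/0.77 − 1 = 2.023.
T₁⁴ − T₂⁴ = 5.44×10^10 − 1.55×10^10 = 3.89×10^10 K⁴.
q = 5.67×10⁻⁸ × 3.89×10^10 / 2.023 = 1090 W/m².
Q = q·A = 1090 × 4.0 = 4360 W.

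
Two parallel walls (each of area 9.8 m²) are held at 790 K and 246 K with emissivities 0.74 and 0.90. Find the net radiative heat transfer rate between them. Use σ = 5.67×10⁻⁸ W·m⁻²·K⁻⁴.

Q ≈ 1.47×10^5 W

For two large parallel gray plates, q = σ(T₁⁴ − T₂⁴) / (1/ε₁ + 1/ε₂ − 1).
1/ε₁ + 1/ε₂ − 1 = 1/0.74 + 1/0.90 − 1 = 1.462.
T₁⁴ − T₂⁴ = 3.90×10^11 − 3.66×10^9 = 3.86×10^11 K⁴.
q = 5.67×10⁻⁸ × 3.86×10^11 / 1.462 = 15000 W/m².
Q = q·A = 15000 × 9.8 = 1.47×10^5 W.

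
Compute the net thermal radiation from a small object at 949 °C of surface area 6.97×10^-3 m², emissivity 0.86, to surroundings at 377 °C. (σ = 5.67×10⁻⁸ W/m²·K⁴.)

Q ≈ 697 W

Convert: 949 °C = 1222 K; 377 °C = 650 K.
Q = εσA(T⁴ − T_s⁴). T⁴ − T_s⁴ = (1222)⁴ − (650)⁴ = 2.23×10^12 − 1.79×10^11 = 2.05×10^12 K⁴.
Q = 0.86 × 5.67×10⁻⁸ × 6.97×10^-3 × 2.05×10^12 = 697 W.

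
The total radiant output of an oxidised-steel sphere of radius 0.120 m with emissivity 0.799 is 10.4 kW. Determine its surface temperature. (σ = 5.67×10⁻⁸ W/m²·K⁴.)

T ≈ 1060 K

A = 4πr² = 4π × (0.120)² = 0.181 m².
From P = εσAT⁴, T = (P / εσA)^(1/4) = (10400 / (0.799 × 5.67×10⁻⁸ × 0.181))^(1/4).
T = (1.27×10^12)^(1/4) = 1060 K.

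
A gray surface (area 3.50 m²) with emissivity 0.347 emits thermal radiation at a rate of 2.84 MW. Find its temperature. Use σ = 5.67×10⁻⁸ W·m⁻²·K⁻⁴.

T ≈ 2530 K

From P = εσAT⁴, T = (P / εσA)^(1/4) = (2.84×10^6 / (0.347 × 5.67×10⁻⁸ × 3.50))^(1/4).
T = (4.12×10^13)^(1/4) = 2530 K.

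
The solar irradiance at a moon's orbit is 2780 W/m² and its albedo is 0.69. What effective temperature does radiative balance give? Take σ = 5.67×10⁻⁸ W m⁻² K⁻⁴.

Power absorbed = (1−a)S·πR²; power emitted = 4πR²σT⁴. Equating and cancelling πR²:
T = ((1−a)S / 4σ)^(1/4) = (862 / (4 × 5.67×10⁻⁸))^(1/4) = (3.80×10^9)^(1/4).
T = 248 K.

T ≈ 248 K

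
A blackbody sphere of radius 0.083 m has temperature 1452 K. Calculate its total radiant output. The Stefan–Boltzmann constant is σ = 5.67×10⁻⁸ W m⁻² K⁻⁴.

A = 4πr² = 4π × (0.083)² = 0.0866 m².
P = σAT⁴ = 5.67×10⁻⁸ × 0.0866 × (1452)⁴ = 5.67×10⁻⁸ × 0.0866 × 4.44×10^12.
P = 21800 W.

P ≈ 21800 W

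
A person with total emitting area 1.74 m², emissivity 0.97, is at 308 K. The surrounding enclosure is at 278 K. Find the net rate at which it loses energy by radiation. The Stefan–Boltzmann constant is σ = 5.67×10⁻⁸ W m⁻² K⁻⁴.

Q ≈ 290 W

Q = εσA(T⁴ − T_s⁴). T⁴ − T_s⁴ = (308)⁴ − (278)⁴ = 9.00×10^9 − 5.97×10^9 = 3.03×10^9 K⁴.
Q = 0.97 × 5.67×10⁻⁸ × 1.74 × 3.03×10^9 = 290 W.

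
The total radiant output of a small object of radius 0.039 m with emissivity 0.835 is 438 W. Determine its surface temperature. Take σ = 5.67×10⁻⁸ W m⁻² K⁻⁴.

A = 4πr² = 4π × (0.039)² = 0.0191 m².
From P = εσAT⁴, T = (P / εσA)^(1/4) = (438 / (0.835 × 5.67×10⁻⁸ × 0.0191))^(1/4).
T = (4.84×10^11)^(1/4) = 834 K.

T ≈ 834 K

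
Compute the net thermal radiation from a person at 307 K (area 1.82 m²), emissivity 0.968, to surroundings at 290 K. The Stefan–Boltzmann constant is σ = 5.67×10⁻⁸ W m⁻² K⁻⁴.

Q ≈ 181 W

Q = εσA(T⁴ − T_s⁴). T⁴ − T_s⁴ = (307)⁴ − (290)⁴ = 8.88×10^9 − 7.07×10^9 = 1.81×10^9 K⁴.
Q = 0.968 × 5.67×10⁻⁸ × 1.82 × 1.81×10^9 = 181 W.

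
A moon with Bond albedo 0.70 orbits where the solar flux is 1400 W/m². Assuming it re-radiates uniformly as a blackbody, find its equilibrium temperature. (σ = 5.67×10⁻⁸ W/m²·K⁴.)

Power absorbed = (1−a)S·πR²; power emitted = 4πR²σT⁴. Equating and cancelling πR²:
T = ((1−a)S / 4σ)^(1/4) = (420 / (4 × 5.67×10⁻⁸))^(1/4) = (1.85×10^9)^(1/4).
T = 207 K.

T ≈ 207 K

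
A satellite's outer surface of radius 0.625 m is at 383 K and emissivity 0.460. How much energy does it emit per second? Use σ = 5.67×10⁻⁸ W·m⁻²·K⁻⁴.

A = 4πr² = 4π × (0.625)² = 4.91 m².
P = εσAT⁴ = 0.460 × 5.67×10⁻⁸ × 4.91 × (383)⁴ = 0.460 × 5.67×10⁻⁸ × 4.91 × 2.15×10^10.
P = 2750 W.

P ≈ 2750 W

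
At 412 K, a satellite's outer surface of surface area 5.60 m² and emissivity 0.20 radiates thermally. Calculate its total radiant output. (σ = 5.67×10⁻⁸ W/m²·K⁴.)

P ≈ 1830 W

P = εσAT⁴ = 0.20 × 5.67×10⁻⁸ × 5.60 × (412)⁴ = 0.20 × 5.67×10⁻⁸ × 5.60 × 2.88×10^10.
P = 1830 W.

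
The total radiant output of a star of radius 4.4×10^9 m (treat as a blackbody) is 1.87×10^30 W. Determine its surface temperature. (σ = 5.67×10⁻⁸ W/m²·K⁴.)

T ≈ 19200 K

A = 4πr² = 4π × (4.4×10^9)² = 2.43×10^20 m².
From P = σAT⁴, T = (P / σA)^(1/4) = (1.87×10^30 / (5.67×10⁻⁸ × 2.43×10^20))^(1/4).
T = (1.36×10^17)^(1/4) = 19200 K.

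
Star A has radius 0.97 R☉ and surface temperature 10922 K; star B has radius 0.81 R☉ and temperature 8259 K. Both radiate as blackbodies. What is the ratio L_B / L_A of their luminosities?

L = 4πR²σT⁴ ∝ R²T⁴, so L_B/L_A = (0.81/0.97)² × (8259/10922)⁴ = 0.697 × 0.327 = 0.228.

L_B/L_A ≈ 0.228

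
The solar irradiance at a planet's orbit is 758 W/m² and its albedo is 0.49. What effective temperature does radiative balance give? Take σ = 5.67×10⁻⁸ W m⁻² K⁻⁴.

Power absorbed = (1−a)S·πR²; power emitted = 4πR²σT⁴. Equating and cancelling πR²:
T = ((1−a)S / 4σ)^(1/4) = (387 / (4 × 5.67×10⁻⁸))^(1/4) = (1.70×10^9)^(1/4).
T = 203 K.

T ≈ 203 K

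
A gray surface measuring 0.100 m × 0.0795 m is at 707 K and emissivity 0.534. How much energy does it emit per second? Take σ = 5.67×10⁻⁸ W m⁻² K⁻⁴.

A = 0.100 × 0.0795 = 7.95×10^-3 m².
P = εσAT⁴ = 0.534 × 5.67×10⁻⁸ × 7.95×10^-3 × (707)⁴ = 0.534 × 5.67×10⁻⁸ × 7.95×10^-3 × 2.50×10^11.
P = 60.1 W.

P ≈ 60.1 W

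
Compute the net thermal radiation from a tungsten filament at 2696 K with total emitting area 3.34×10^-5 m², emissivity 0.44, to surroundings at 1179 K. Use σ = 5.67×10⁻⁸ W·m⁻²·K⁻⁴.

Q = εσA(T⁴ − T_s⁴). T⁴ − T_s⁴ = (2696)⁴ − (1179)⁴ = 5.28×10^13 − 1.93×10^12 = 5.09×10^13 K⁴.
Q = 0.44 × 5.67×10⁻⁸ × 3.34×10^-5 × 5.09×10^13 = 42.4 W.

Q ≈ 42.4 W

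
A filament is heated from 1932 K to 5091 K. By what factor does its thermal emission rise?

P ∝ T⁴, so the ratio is (5091/1932)⁴ = (2.635)⁴ = 48.2.

ratio ≈ 48.2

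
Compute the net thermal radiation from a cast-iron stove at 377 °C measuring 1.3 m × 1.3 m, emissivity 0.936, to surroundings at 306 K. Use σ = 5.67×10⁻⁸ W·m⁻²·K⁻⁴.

Q ≈ 15200 W

A = 1.3 × 1.3 = 1.69 m².
Convert: 377 °C = 650 K.
Q = εσA(T⁴ − T_s⁴). T⁴ − T_s⁴ = (650)⁴ − (306)⁴ = 1.79×10^11 − 8.77×10^9 = 1.70×10^11 K⁴.
Q = 0.936 × 5.67×10⁻⁸ × 1.69 × 1.70×10^11 = 15200 W.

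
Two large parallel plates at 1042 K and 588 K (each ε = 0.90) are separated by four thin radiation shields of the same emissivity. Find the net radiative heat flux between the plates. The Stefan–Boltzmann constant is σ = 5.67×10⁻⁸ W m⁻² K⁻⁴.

q ≈ 9830 W/m²

Each of the 5 gaps contributes resistance (2/ε − 1) = 2/0.90 − 1 = 1.222; total = 6.111.
q = σ(T₁⁴ − T₂⁴) / 6.111 = 5.67×10⁻⁸ × 1.06×10^12 / 6.111 = 9830 W/m².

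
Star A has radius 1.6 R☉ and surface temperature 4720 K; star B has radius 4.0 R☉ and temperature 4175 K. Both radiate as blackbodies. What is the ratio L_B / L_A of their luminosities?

L = 4πR²σT⁴ ∝ R²T⁴, so L_B/L_A = (4.0/1.6)² × (4175/4720)⁴ = 6.25 × 0.612 = 3.83.

L_B/L_A ≈ 3.83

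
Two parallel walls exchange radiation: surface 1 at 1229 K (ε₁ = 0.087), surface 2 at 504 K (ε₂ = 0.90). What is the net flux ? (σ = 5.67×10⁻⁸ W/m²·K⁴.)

For two large parallel gray plates, q = σ(T₁⁴ − T₂⁴) / (1/ε₁ + 1/ε₂ − 1).
1/ε₁ + 1/ε₂ − 1 = 1/0.087 + 1/0.90 − 1 = 11.61.
T₁⁴ − T₂⁴ = 2.28×10^12 − 6.45×10^10 = 2.22×10^12 K⁴.
q = 5.67×10⁻⁸ × 2.22×10^12 / 11.61 = 10800 W/m².

q ≈ 10800 W/m²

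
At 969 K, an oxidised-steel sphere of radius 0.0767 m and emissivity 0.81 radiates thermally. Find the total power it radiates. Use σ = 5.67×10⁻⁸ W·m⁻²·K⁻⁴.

A = 4πr² = 4π × (0.0767)² = 0.0739 m².
P = εσAT⁴ = 0.81 × 5.67×10⁻⁸ × 0.0739 × (969)⁴ = 0.81 × 5.67×10⁻⁸ × 0.0739 × 8.82×10^11.
P = 2990 W.

P ≈ 2990 W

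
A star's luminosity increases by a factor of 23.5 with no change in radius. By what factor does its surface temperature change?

factor ≈ 2.20

P ∝ T⁴ ⇒ T ∝ P^(1/4), so T scales by (23.5)^(1/4) = 2.20.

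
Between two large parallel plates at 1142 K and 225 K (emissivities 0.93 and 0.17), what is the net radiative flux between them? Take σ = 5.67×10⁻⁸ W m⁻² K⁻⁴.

q ≈ 16200 W/m²

For two large parallel gray plates, q = σ(T₁⁴ − T₂⁴) / (1/ε₁ + 1/ε₂ − 1).
1/ε₁ + 1/ε₂ − 1 = 1/0.93 + 1/0.17 − 1 = 5.958.
T₁⁴ − T₂⁴ = 1.70×10^12 − 2.56×10^9 = 1.70×10^12 K⁴.
q = 5.67×10⁻⁸ × 1.70×10^12 / 5.958 = 16200 W/m².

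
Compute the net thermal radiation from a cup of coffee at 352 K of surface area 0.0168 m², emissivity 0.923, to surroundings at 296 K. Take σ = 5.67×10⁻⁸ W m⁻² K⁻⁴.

Q = εσA(T⁴ − T_s⁴). T⁴ − T_s⁴ = (352)⁴ − (296)⁴ = 1.54×10^10 − 7.68×10^9 = 7.68×10^9 K⁴.
Q = 0.923 × 5.67×10⁻⁸ × 0.0168 × 7.68×10^9 = 6.75 W.

Q ≈ 6.75 W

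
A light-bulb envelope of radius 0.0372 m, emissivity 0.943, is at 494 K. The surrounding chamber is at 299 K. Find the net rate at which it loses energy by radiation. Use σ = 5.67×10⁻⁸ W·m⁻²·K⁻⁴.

A = 4πr² = 4π × (0.0372)² = 0.0174 m².
Q = εσA(T⁴ − T_s⁴). T⁴ − T_s⁴ = (494)⁴ − (299)⁴ = 5.96×10^10 − 7.99×10^9 = 5.16×10^10 K⁴.
Q = 0.943 × 5.67×10⁻⁸ × 0.0174 × 5.16×10^10 = 47.9 W.

Q ≈ 47.9 W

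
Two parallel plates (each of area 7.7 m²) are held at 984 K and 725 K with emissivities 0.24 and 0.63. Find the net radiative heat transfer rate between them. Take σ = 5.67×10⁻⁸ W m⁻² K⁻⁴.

For two large parallel gray plates, q = σ(T₁⁴ − T₂⁴) / (1/ε₁ + 1/ε₂ − 1).
1/ε₁ + 1/ε₂ − 1 = 1/0.24 + 1/0.63 − 1 = 4.754.
T₁⁴ − T₂⁴ = 9.38×10^11 − 2.76×10^11 = 6.61×10^11 K⁴.
q = 5.67×10⁻⁸ × 6.61×10^11 / 4.754 = 7890 W/m².
Q = q·A = 7890 × 7.7 = 60700 W.

Q ≈ 60700 W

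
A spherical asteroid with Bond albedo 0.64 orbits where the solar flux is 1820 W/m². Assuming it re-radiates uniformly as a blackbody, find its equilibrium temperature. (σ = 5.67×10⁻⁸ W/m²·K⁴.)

T ≈ 232 K

Power absorbed = (1−a)S·πR²; power emitted = 4πR²σT⁴. Equating and cancelling πR²:
T = ((1−a)S / 4σ)^(1/4) = (655 / (4 × 5.67×10⁻⁸))^(1/4) = (2.89×10^9)^(1/4).
T = 232 K.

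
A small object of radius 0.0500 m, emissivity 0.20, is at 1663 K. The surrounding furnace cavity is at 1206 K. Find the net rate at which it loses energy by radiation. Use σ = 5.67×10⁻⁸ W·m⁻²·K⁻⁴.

A = 4πr² = 4π × (0.0500)² = 0.0314 m².
Q = εσA(T⁴ − T_s⁴). T⁴ − T_s⁴ = (1663)⁴ − (1206)⁴ = 7.65×10^12 − 2.12×10^12 = 5.53×10^12 K⁴.
Q = 0.20 × 5.67×10⁻⁸ × 0.0314 × 5.53×10^12 = 1970 W.

Q ≈ 1970 W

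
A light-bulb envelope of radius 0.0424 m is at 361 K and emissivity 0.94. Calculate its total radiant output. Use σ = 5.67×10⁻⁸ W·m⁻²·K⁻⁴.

A = 4πr² = 4π × (0.0424)² = 0.0226 m².
P = εσAT⁴ = 0.94 × 5.67×10⁻⁸ × 0.0226 × (361)⁴ = 0.94 × 5.67×10⁻⁸ × 0.0226 × 1.70×10^10.
P = 20.4 W.

P ≈ 20.4 W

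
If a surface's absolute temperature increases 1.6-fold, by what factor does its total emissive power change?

P ∝ T⁴, so the power scales as (1.6)⁴ = 6.55.

factor ≈ 6.55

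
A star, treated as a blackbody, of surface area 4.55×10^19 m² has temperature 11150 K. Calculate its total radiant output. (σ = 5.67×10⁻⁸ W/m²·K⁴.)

P = σAT⁴ = 5.67×10⁻⁸ × 4.55×10^19 × (11150)⁴ = 5.67×10⁻⁸ × 4.55×10^19 × 1.55×10^16.
P = 3.99×10^28 W.

P ≈ 3.99×10^28 W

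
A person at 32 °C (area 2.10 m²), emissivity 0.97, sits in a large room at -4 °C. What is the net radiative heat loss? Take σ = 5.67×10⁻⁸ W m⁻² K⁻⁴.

Q ≈ 395 W

Convert: 32 °C = 305 K; -4 °C = 269 K.
Q = εσA(T⁴ − T_s⁴). T⁴ − T_s⁴ = (305)⁴ − (269)⁴ = 8.65×10^9 − 5.24×10^9 = 3.42×10^9 K⁴.
Q = 0.97 × 5.67×10⁻⁸ × 2.10 × 3.42×10^9 = 395 W.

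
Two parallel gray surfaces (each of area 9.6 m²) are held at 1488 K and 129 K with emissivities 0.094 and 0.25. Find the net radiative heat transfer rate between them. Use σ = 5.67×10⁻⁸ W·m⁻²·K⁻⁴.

Q ≈ 1.96×10^5 W

For two large parallel gray plates, q = σ(T₁⁴ − T₂⁴) / (1/ε₁ + 1/ε₂ − 1).
1/ε₁ + 1/ε₂ − 1 = 1/0.094 + 1/0.25 − 1 = 13.64.
T₁⁴ − T₂⁴ = 4.90×10^12 − 2.77×10^8 = 4.90×10^12 K⁴.
q = 5.67×10⁻⁸ × 4.90×10^12 / 13.64 = 20400 W/m².
Q = q·A = 20400 × 9.6 = 1.96×10^5 W.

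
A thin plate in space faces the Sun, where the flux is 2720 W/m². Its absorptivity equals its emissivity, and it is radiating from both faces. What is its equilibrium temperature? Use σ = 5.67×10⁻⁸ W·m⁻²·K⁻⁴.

T ≈ 394 K

Absorbed flux αS = emitted flux 2εσT⁴ per unit area; with α = ε this gives T = (S/2σ)^(1/4).
T = (2720 / (2 × 5.67×10⁻⁸))^(1/4) = (2.40×10^10)^(1/4).
T = 394 K.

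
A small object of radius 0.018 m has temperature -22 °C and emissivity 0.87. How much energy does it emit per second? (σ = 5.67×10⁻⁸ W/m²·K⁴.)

P ≈ 0.797 W

A = 4πr² = 4π × (0.018)² = 4.07×10^-3 m².
-22 °C = 251 K.
Stefan–Boltzmann: P = εσAT⁴ = 0.87 × 5.67×10⁻⁸ × 4.07×10^-3 × (251)⁴ = 0.87 × 5.67×10⁻⁸ × 4.07×10^-3 × 3.97×10^9.
P = 0.797 W.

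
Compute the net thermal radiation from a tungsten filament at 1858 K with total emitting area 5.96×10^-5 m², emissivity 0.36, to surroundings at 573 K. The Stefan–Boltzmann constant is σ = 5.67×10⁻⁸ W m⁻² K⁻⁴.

Q = εσA(T⁴ − T_s⁴). T⁴ − T_s⁴ = (1858)⁴ − (573)⁴ = 1.19×10^13 − 1.08×10^11 = 1.18×10^13 K⁴.
Q = 0.36 × 5.67×10⁻⁸ × 5.96×10^-5 × 1.18×10^13 = 14.4 W.

Q ≈ 14.4 W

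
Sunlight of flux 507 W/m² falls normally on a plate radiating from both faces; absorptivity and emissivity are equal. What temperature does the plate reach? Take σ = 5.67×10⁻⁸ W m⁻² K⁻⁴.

T ≈ 259 K

Absorbed flux αS = emitted flux 2εσT⁴ per unit area; with α = ε this gives T = (S/2σ)^(1/4).
T = (507 / (2 × 5.67×10⁻⁸))^(1/4) = (4.47×10^9)^(1/4).
T = 259 K.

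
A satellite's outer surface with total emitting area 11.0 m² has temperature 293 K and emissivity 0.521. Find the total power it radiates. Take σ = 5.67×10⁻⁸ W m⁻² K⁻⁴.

P ≈ 2390 W

P = εσAT⁴ = 0.521 × 5.67×10⁻⁸ × 11.0 × (293)⁴ = 0.521 × 5.67×10⁻⁸ × 11.0 × 7.37×10^9.
P = 2390 W.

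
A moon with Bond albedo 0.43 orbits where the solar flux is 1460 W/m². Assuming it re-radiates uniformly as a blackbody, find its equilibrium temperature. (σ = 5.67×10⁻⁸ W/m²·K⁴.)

Power absorbed = (1−a)S·πR²; power emitted = 4πR²σT⁴. Equating and cancelling πR²:
T = ((1−a)S / 4σ)^(1/4) = (832 / (4 × 5.67×10⁻⁸))^(1/4) = (3.67×10^9)^(1/4).
T = 246 K.

T ≈ 246 K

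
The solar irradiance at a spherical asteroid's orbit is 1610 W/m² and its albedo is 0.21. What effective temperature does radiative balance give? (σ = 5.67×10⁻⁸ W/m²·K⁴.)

T ≈ 274 K

Power absorbed = (1−a)S·πR²; power emitted = 4πR²σT⁴. Equating and cancelling πR²:
T = ((1−a)S / 4σ)^(1/4) = (1270 / (4 × 5.67×10⁻⁸))^(1/4) = (5.61×10^9)^(1/4).
T = 274 K.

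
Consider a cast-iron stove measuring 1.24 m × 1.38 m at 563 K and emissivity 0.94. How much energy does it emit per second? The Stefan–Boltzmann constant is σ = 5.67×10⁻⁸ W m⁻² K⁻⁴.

A = 1.24 × 1.38 = 1.71 m².
Stefan–Boltzmann: P = εσAT⁴ = 0.94 × 5.67×10⁻⁸ × 1.71 × (563)⁴ = 0.94 × 5.67×10⁻⁸ × 1.71 × 1.00×10^11.
P = 9160 W.

P ≈ 9160 W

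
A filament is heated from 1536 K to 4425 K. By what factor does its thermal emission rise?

ratio ≈ 68.9

P ∝ T⁴, so the ratio is (4425/1536)⁴ = (2.881)⁴ = 68.9.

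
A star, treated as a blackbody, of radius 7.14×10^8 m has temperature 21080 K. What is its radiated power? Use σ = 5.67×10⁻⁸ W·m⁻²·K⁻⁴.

P ≈ 7.17×10^28 W

A = 4πr² = 4π × (7.14×10^8)² = 6.41×10^18 m².
P = σAT⁴ = 5.67×10⁻⁸ × 6.41×10^18 × (21080)⁴ = 5.67×10⁻⁸ × 6.41×10^18 × 1.97×10^17.
P = 7.17×10^28 W.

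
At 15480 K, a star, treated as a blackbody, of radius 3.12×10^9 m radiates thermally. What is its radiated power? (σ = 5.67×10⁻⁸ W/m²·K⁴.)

P ≈ 3.98×10^29 W

A = 4πr² = 4π × (3.12×10^9)² = 1.22×10^20 m².
P = σAT⁴ = 5.67×10⁻⁸ × 1.22×10^20 × (15480)⁴ = 5.67×10⁻⁸ × 1.22×10^20 × 5.74×10^16.
P = 3.98×10^29 W.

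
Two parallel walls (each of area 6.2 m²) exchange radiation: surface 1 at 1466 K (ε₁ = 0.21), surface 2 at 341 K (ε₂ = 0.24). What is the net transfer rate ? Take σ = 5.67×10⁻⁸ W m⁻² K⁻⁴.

Q ≈ 2.04×10^5 W

For two large parallel gray plates, q = σ(T₁⁴ − T₂⁴) / (1/ε₁ + 1/ε₂ − 1).
1/ε₁ + 1/ε₂ − 1 = 1/0.21 + 1/0.24 − 1 = 7.929.
T₁⁴ − T₂⁴ = 4.62×10^12 − 1.35×10^10 = 4.61×10^12 K⁴.
q = 5.67×10⁻⁸ × 4.61×10^12 / 7.929 = 32900 W/m².
Q = q·A = 32900 × 6.2 = 2.04×10^5 W.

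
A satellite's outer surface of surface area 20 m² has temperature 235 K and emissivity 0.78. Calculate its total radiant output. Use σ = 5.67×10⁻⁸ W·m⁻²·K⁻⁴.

Stefan–Boltzmann: P = εσAT⁴ = 0.78 × 5.67×10⁻⁸ × 20.0 × (235)⁴ = 0.78 × 5.67×10⁻⁸ × 20.0 × 3.05×10^9.
P = 2700 W.

P ≈ 2700 W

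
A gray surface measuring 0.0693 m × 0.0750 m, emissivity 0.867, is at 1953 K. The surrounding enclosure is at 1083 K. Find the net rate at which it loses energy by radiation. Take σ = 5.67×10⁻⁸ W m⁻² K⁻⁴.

Q ≈ 3370 W

A = 0.0693 × 0.0750 = 5.20×10^-3 m².
Q = εσA(T⁴ − T_s⁴). T⁴ − T_s⁴ = (1953)⁴ − (1083)⁴ = 1.45×10^13 − 1.38×10^12 = 1.32×10^13 K⁴.
Q = 0.867 × 5.67×10⁻⁸ × 5.20×10^-3 × 1.32×10^13 = 3370 W.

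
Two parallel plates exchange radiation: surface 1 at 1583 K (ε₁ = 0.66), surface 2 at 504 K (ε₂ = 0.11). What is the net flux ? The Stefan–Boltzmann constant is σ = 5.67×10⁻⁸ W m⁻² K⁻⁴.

For two large parallel gray plates, q = σ(T₁⁴ − T₂⁴) / (1/ε₁ + 1/ε₂ − 1).
1/ε₁ + 1/ε₂ − 1 = 1/0.66 + 1/0.11 − 1 = 9.606.
T₁⁴ − T₂⁴ = 6.28×10^12 − 6.45×10^10 = 6.21×10^12 K⁴.
q = 5.67×10⁻⁸ × 6.21×10^12 / 9.606 = 36700 W/m².

q ≈ 36700 W/m²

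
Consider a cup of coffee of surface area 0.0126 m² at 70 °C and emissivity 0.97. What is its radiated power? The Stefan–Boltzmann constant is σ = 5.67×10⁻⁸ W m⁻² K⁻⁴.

70 °C = 343 K.
Stefan–Boltzmann: P = εσAT⁴ = 0.97 × 5.67×10⁻⁸ × 0.0126 × (343)⁴ = 0.97 × 5.67×10⁻⁸ × 0.0126 × 1.38×10^10.
P = 9.59 W.

P ≈ 9.59 W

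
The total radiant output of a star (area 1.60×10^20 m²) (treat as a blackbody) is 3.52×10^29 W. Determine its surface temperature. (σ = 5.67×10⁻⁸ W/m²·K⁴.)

From P = σAT⁴, T = (P / σA)^(1/4) = (3.52×10^29 / (5.67×10⁻⁸ × 1.60×10^20))^(1/4).
T = (3.88×10^16)^(1/4) = 14000 K.

T ≈ 14000 K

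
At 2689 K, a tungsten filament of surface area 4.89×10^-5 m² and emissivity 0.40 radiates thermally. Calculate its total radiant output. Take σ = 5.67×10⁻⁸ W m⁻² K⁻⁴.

P = εσAT⁴ = 0.40 × 5.67×10⁻⁸ × 4.89×10^-5 × (2689)⁴ = 0.40 × 5.67×10⁻⁸ × 4.89×10^-5 × 5.23×10^13.
P = 58.0 W.

P ≈ 58.0 W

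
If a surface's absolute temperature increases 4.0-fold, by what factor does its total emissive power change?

factor ≈ 256

P ∝ T⁴, so the power scales as (4.0)⁴ = 256.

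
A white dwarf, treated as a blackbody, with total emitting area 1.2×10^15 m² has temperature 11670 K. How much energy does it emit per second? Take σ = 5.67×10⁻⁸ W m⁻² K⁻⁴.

P = σAT⁴ = 5.67×10⁻⁸ × 1.20×10^15 × (11670)⁴ = 5.67×10⁻⁸ × 1.20×10^15 × 1.85×10^16.
P = 1.26×10^24 W.

P ≈ 1.26×10^24 W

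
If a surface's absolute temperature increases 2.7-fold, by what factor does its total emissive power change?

factor ≈ 53.1

P ∝ T⁴, so the power scales as (2.7)⁴ = 53.1.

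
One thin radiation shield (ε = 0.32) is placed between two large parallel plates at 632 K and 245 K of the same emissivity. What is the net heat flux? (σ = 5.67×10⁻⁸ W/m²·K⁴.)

Each of the 2 gaps contributes resistance (2/ε − 1) = 2/0.32 − 1 = 5.250; total = 10.50.
q = σ(T₁⁴ − T₂⁴) / 10.50 = 5.67×10⁻⁸ × 1.56×10^11 / 10.50 = 842 W/m².

q ≈ 842 W/m²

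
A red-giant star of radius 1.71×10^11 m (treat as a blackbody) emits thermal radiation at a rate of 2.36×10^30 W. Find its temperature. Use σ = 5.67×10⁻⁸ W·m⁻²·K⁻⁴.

T ≈ 3260 K

A = 4πr² = 4π × (1.71×10^11)² = 3.67×10^23 m².
From P = σAT⁴, T = (P / σA)^(1/4) = (2.36×10^30 / (5.67×10⁻⁸ × 3.67×10^23))^(1/4).
T = (1.13×10^14)^(1/4) = 3260 K.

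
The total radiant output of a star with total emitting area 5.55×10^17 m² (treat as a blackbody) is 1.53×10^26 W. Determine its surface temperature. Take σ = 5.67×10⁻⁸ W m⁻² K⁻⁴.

T ≈ 8350 K

From P = σAT⁴, T = (P / σA)^(1/4) = (1.53×10^26 / (5.67×10⁻⁸ × 5.55×10^17))^(1/4).
T = (4.86×10^15)^(1/4) = 8350 K.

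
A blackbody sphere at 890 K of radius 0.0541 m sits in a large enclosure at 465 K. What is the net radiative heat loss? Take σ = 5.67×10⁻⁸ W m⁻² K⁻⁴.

A = 4πr² = 4π × (0.0541)² = 0.0368 m².
Q = σA(T⁴ − T_s⁴). T⁴ − T_s⁴ = (890)⁴ − (465)⁴ = 6.27×10^11 − 4.68×10^10 = 5.81×10^11 K⁴.
Q = 5.67×10⁻⁸ × 0.0368 × 5.81×10^11 = 1210 W.

Q ≈ 1210 W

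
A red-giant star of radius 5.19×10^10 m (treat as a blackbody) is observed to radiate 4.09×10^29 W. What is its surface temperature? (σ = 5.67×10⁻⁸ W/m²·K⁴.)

A = 4πr² = 4π × (5.19×10^10)² = 3.38×10^22 m².
From P = σAT⁴, T = (P / σA)^(1/4) = (4.09×10^29 / (5.67×10⁻⁸ × 3.38×10^22))^(1/4).
T = (2.13×10^14)^(1/4) = 3820 K.

T ≈ 3820 K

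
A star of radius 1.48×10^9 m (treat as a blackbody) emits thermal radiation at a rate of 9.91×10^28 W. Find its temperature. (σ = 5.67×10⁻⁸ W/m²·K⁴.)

A = 4πr² = 4π × (1.48×10^9)² = 2.75×10^19 m².
From P = σAT⁴, T = (P / σA)^(1/4) = (9.91×10^28 / (5.67×10⁻⁸ × 2.75×10^19))^(1/4).
T = (6.35×10^16)^(1/4) = 15900 K.

T ≈ 15900 K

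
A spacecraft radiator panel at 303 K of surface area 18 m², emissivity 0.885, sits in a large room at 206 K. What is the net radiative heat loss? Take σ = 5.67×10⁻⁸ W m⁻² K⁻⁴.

Q = εσA(T⁴ − T_s⁴). T⁴ − T_s⁴ = (303)⁴ − (206)⁴ = 8.43×10^9 − 1.80×10^9 = 6.63×10^9 K⁴.
Q = 0.885 × 5.67×10⁻⁸ × 18.0 × 6.63×10^9 = 5990 W.

Q ≈ 5990 W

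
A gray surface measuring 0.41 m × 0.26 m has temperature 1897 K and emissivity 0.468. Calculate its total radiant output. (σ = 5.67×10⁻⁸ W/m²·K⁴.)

P ≈ 36600 W

A = 0.41 × 0.26 = 0.107 m².
P = εσAT⁴ = 0.468 × 5.67×10⁻⁸ × 0.107 × (1897)⁴ = 0.468 × 5.67×10⁻⁸ × 0.107 × 1.29×10^13.
P = 36600 W.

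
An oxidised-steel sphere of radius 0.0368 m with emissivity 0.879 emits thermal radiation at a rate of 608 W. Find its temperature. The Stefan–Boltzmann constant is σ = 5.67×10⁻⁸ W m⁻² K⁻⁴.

T ≈ 920 K

A = 4πr² = 4π × (0.0368)² = 0.0170 m².
From P = εσAT⁴, T = (P / εσA)^(1/4) = (608 / (0.879 × 5.67×10⁻⁸ × 0.0170))^(1/4).
T = (7.17×10^11)^(1/4) = 920 K.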